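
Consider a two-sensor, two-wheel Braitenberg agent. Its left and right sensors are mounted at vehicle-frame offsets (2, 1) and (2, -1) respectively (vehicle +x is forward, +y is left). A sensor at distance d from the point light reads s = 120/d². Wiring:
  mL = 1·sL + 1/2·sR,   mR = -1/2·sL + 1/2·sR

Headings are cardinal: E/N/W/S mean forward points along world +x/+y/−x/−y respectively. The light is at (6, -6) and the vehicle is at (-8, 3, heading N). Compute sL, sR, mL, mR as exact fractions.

left sensor world pos  = (-9, 5); dL² = 346
right sensor world pos = (-7, 5); dR² = 290
sL = 120/346 = 60/173
sR = 120/290 = 12/29
mL = 1·sL + 1/2·sR = 2778/5017
mR = -1/2·sL + 1/2·sR = 168/5017

60/173 12/29 2778/5017 168/5017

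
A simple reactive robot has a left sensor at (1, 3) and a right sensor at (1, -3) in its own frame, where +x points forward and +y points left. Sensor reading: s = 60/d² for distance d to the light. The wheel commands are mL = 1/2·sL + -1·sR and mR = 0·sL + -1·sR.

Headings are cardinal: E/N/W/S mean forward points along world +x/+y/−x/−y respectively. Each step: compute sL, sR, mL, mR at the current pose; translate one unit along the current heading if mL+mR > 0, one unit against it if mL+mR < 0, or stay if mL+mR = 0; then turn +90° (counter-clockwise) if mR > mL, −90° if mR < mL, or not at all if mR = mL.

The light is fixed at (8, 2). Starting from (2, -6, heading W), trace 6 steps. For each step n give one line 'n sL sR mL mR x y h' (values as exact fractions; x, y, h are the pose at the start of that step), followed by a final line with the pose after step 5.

0 6/17 30/37 -399/629 -30/37 2 -6 W
1 60/113 60/53 -5190/5989 -60/53 3 -6 N
2 15/13 3/8 21/104 -3/8 3 -7 E
3 60/109 60/181 -1110/19729 -60/181 2 -7 S
4 6/17 30/37 -399/629 -30/37 2 -6 W
5 60/113 60/53 -5190/5989 -60/53 3 -6 N
final 3 -7 E

n=0: pose=(2,-6,W); sL=6/17, sR=30/37; mL=-399/629, mR=-30/37; mL+mR=-909/629 → advance -1; mR−mL=-3/17 → turn -1·90°
n=1: pose=(3,-6,N); sL=60/113, sR=60/53; mL=-5190/5989, mR=-60/53; mL+mR=-11970/5989 → advance -1; mR−mL=-30/113 → turn -1·90°
n=2: pose=(3,-7,E); sL=15/13, sR=3/8; mL=21/104, mR=-3/8; mL+mR=-9/52 → advance -1; mR−mL=-15/26 → turn -1·90°
n=3: pose=(2,-7,S); sL=60/109, sR=60/181; mL=-1110/19729, mR=-60/181; mL+mR=-7650/19729 → advance -1; mR−mL=-30/109 → turn -1·90°
n=4: pose=(2,-6,W); sL=6/17, sR=30/37; mL=-399/629, mR=-30/37; mL+mR=-909/629 → advance -1; mR−mL=-3/17 → turn -1·90°
n=5: pose=(3,-6,N); sL=60/113, sR=60/53; mL=-5190/5989, mR=-60/53; mL+mR=-11970/5989 → advance -1; mR−mL=-30/113 → turn -1·90°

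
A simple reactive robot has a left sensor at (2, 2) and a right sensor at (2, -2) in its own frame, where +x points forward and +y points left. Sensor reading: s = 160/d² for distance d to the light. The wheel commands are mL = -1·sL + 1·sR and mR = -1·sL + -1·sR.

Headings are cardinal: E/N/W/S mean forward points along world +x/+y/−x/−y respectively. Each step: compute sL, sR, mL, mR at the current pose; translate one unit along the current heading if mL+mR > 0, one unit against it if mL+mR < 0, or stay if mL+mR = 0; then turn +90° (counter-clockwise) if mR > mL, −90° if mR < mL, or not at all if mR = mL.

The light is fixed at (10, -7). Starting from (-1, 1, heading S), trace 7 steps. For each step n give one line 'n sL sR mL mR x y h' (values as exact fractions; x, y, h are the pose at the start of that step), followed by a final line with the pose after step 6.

n=0: pose=(-1,1,S); sL=160/117, sR=32/41; mL=-2816/4797, mR=-10304/4797; mL+mR=-320/117 → advance -1; mR−mL=-64/41 → turn -1·90°
n=1: pose=(-1,2,W); sL=80/109, sR=16/29; mL=-576/3161, mR=-4064/3161; mL+mR=-160/109 → advance -1; mR−mL=-32/29 → turn -1·90°
n=2: pose=(0,2,N); sL=32/53, sR=32/37; mL=512/1961, mR=-2880/1961; mL+mR=-64/53 → advance -1; mR−mL=-64/37 → turn -1·90°
n=3: pose=(0,1,E); sL=40/41, sR=8/5; mL=128/205, mR=-528/205; mL+mR=-80/41 → advance -1; mR−mL=-16/5 → turn -1·90°
n=4: pose=(-1,1,S); sL=160/117, sR=32/41; mL=-2816/4797, mR=-10304/4797; mL+mR=-320/117 → advance -1; mR−mL=-64/41 → turn -1·90°
n=5: pose=(-1,2,W); sL=80/109, sR=16/29; mL=-576/3161, mR=-4064/3161; mL+mR=-160/109 → advance -1; mR−mL=-32/29 → turn -1·90°
n=6: pose=(0,2,N); sL=32/53, sR=32/37; mL=512/1961, mR=-2880/1961; mL+mR=-64/53 → advance -1; mR−mL=-64/37 → turn -1·90°

0 160/117 32/41 -2816/4797 -10304/4797 -1 1 S
1 80/109 16/29 -576/3161 -4064/3161 -1 2 W
2 32/53 32/37 512/1961 -2880/1961 0 2 N
3 40/41 8/5 128/205 -528/205 0 1 E
4 160/117 32/41 -2816/4797 -10304/4797 -1 1 S
5 80/109 16/29 -576/3161 -4064/3161 -1 2 W
6 32/53 32/37 512/1961 -2880/1961 0 2 N
final 0 1 E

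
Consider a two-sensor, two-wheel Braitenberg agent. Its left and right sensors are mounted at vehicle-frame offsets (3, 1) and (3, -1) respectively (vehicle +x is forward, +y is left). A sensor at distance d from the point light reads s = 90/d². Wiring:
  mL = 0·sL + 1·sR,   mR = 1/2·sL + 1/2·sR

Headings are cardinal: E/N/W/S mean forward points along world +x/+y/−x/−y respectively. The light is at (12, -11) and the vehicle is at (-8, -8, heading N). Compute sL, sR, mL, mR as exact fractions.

left sensor world pos  = (-9, -5); dL² = 477
right sensor world pos = (-7, -5); dR² = 397
sL = 90/477 = 10/53
sR = 90/397 = 90/397
mL = 0·sL + 1·sR = 90/397
mR = 1/2·sL + 1/2·sR = 4370/21041

10/53 90/397 90/397 4370/21041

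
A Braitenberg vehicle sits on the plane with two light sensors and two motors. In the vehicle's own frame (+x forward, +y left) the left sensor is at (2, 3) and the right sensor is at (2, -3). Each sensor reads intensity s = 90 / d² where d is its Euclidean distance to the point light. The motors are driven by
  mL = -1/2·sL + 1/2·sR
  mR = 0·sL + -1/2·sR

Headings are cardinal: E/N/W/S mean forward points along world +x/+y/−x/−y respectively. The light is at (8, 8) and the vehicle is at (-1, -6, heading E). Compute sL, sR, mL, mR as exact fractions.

9/17 45/169 -378/2873 -45/338

left sensor world pos  = (1, -3); dL² = 170
right sensor world pos = (1, -9); dR² = 338
sL = 90/170 = 9/17
sR = 90/338 = 45/169
mL = -1/2·sL + 1/2·sR = -378/2873
mR = 0·sL + -1/2·sR = -45/338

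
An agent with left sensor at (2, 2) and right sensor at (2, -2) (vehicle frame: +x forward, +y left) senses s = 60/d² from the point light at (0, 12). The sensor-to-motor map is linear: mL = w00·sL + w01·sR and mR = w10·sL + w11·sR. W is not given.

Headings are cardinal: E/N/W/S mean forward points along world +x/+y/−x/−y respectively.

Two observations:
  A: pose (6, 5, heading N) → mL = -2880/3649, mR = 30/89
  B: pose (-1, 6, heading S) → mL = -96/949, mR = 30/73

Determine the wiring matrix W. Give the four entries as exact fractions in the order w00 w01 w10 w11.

obs A: pose=(6,5,N) → sL=60/41, sR=60/89, mL=-2880/3649, mR=30/89
obs B: pose=(-1,6,S) → sL=12/13, sR=60/73, mL=-96/949, mR=30/73
sensor matrix S = [[60/41, 60/89], [12/13, 60/73]]; det S = 2010240/3462901
solve [mL_A; mL_B] = S·[w00; w01] and [mR_A; mR_B] = S·[w10; w11]:
  w00 = -1, w01 = 1, w10 = 0, w11 = 1/2

-1 1 0 1/2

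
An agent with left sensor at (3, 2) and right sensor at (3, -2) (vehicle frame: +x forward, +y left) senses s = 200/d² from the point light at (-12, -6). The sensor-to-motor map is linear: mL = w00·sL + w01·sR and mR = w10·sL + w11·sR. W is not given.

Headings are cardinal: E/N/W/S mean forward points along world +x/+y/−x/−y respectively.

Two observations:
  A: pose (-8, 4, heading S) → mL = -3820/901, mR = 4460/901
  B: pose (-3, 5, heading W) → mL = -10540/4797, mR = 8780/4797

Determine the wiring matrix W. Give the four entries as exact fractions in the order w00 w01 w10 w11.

obs A: pose=(-8,4,S) → sL=40/17, sR=200/53, mL=-3820/901, mR=4460/901
obs B: pose=(-3,5,W) → sL=200/117, sR=40/41, mL=-10540/4797, mR=8780/4797
sensor matrix S = [[40/17, 200/53], [200/117, 40/41]]; det S = -17958400/4322097
solve [mL_A; mL_B] = S·[w00; w01] and [mR_A; mR_B] = S·[w10; w11]:
  w00 = -1, w01 = -1/2, w10 = 1/2, w11 = 1

-1 -1/2 1/2 1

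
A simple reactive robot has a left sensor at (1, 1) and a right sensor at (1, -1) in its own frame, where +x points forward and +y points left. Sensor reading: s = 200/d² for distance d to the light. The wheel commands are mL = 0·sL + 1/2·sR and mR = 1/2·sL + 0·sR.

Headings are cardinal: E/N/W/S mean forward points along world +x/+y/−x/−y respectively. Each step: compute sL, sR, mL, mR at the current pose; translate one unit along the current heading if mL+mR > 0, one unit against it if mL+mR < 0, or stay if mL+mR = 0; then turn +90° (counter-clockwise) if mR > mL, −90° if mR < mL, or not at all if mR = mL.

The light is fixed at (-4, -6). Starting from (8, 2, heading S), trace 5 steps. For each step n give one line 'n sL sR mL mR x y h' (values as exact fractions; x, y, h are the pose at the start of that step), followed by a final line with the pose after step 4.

0 100/109 20/17 10/17 50/109 8 2 S
1 200/157 40/37 20/37 100/157 8 1 W
2 10/9 25/17 25/34 5/9 7 1 S
3 8/5 200/149 100/149 4/5 7 0 W
4 100/73 100/53 50/53 50/73 6 0 S
final 6 -1 W

n=0: pose=(8,2,S); sL=100/109, sR=20/17; mL=10/17, mR=50/109; mL+mR=1940/1853 → advance +1; mR−mL=-240/1853 → turn -1·90°
n=1: pose=(8,1,W); sL=200/157, sR=40/37; mL=20/37, mR=100/157; mL+mR=6840/5809 → advance +1; mR−mL=560/5809 → turn +1·90°
n=2: pose=(7,1,S); sL=10/9, sR=25/17; mL=25/34, mR=5/9; mL+mR=395/306 → advance +1; mR−mL=-55/306 → turn -1·90°
n=3: pose=(7,0,W); sL=8/5, sR=200/149; mL=100/149, mR=4/5; mL+mR=1096/745 → advance +1; mR−mL=96/745 → turn +1·90°
n=4: pose=(6,0,S); sL=100/73, sR=100/53; mL=50/53, mR=50/73; mL+mR=6300/3869 → advance +1; mR−mL=-1000/3869 → turn -1·90°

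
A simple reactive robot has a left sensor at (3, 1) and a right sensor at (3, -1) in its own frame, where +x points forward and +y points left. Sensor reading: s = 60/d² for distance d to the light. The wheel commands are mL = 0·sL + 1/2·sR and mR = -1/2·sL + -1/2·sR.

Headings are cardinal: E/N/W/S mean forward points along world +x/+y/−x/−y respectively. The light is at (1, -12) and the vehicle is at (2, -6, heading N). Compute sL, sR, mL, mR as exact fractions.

left sensor world pos  = (1, -3); dL² = 81
right sensor world pos = (3, -3); dR² = 85
sL = 60/81 = 20/27
sR = 60/85 = 12/17
mL = 0·sL + 1/2·sR = 6/17
mR = -1/2·sL + -1/2·sR = -332/459

20/27 12/17 6/17 -332/459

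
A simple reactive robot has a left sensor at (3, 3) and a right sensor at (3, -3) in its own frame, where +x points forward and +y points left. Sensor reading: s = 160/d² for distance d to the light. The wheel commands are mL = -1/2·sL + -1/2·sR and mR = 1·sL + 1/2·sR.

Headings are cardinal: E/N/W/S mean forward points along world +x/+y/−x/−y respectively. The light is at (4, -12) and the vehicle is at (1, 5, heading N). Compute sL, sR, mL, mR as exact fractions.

left sensor world pos  = (-2, 8); dL² = 436
right sensor world pos = (4, 8); dR² = 400
sL = 160/436 = 40/109
sR = 160/400 = 2/5
mL = -1/2·sL + -1/2·sR = -209/545
mR = 1·sL + 1/2·sR = 309/545

40/109 2/5 -209/545 309/545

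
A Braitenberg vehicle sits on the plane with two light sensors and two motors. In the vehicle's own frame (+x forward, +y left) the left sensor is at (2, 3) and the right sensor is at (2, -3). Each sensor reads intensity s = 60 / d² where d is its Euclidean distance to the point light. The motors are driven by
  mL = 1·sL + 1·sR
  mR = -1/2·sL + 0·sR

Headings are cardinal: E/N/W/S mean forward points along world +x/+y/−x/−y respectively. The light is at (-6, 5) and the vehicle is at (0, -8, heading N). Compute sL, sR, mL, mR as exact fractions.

left sensor world pos  = (-3, -6); dL² = 130
right sensor world pos = (3, -6); dR² = 202
sL = 60/130 = 6/13
sR = 60/202 = 30/101
mL = 1·sL + 1·sR = 996/1313
mR = -1/2·sL + 0·sR = -3/13

6/13 30/101 996/1313 -3/13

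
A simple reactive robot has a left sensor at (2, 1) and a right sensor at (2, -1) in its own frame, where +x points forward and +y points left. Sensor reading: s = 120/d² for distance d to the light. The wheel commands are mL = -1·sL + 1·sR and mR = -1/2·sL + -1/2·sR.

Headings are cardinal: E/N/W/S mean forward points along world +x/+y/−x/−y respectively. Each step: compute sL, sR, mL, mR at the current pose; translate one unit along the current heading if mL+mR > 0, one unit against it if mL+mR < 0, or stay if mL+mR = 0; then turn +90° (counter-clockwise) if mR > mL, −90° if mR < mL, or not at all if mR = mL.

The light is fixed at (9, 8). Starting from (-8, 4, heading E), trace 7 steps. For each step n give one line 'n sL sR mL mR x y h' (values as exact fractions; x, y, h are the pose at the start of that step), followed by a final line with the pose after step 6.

n=0: pose=(-8,4,E); sL=20/39, sR=12/25; mL=-32/975, mR=-484/975; mL+mR=-172/325 → advance -1; mR−mL=-452/975 → turn -1·90°
n=1: pose=(-9,4,S); sL=24/65, sR=120/397; mL=-1728/25805, mR=-8664/25805; mL+mR=-10392/25805 → advance -1; mR−mL=-6936/25805 → turn -1·90°
n=2: pose=(-9,5,W); sL=15/52, sR=30/101; mL=45/5252, mR=-3075/10504; mL+mR=-2985/10504 → advance -1; mR−mL=-3165/10504 → turn -1·90°
n=3: pose=(-8,5,N); sL=24/65, sR=120/257; mL=1632/16705, mR=-6984/16705; mL+mR=-5352/16705 → advance -1; mR−mL=-8616/16705 → turn -1·90°
n=4: pose=(-8,4,E); sL=20/39, sR=12/25; mL=-32/975, mR=-484/975; mL+mR=-172/325 → advance -1; mR−mL=-452/975 → turn -1·90°
n=5: pose=(-9,4,S); sL=24/65, sR=120/397; mL=-1728/25805, mR=-8664/25805; mL+mR=-10392/25805 → advance -1; mR−mL=-6936/25805 → turn -1·90°
n=6: pose=(-9,5,W); sL=15/52, sR=30/101; mL=45/5252, mR=-3075/10504; mL+mR=-2985/10504 → advance -1; mR−mL=-3165/10504 → turn -1·90°

0 20/39 12/25 -32/975 -484/975 -8 4 E
1 24/65 120/397 -1728/25805 -8664/25805 -9 4 S
2 15/52 30/101 45/5252 -3075/10504 -9 5 W
3 24/65 120/257 1632/16705 -6984/16705 -8 5 N
4 20/39 12/25 -32/975 -484/975 -8 4 E
5 24/65 120/397 -1728/25805 -8664/25805 -9 4 S
6 15/52 30/101 45/5252 -3075/10504 -9 5 W
final -8 5 N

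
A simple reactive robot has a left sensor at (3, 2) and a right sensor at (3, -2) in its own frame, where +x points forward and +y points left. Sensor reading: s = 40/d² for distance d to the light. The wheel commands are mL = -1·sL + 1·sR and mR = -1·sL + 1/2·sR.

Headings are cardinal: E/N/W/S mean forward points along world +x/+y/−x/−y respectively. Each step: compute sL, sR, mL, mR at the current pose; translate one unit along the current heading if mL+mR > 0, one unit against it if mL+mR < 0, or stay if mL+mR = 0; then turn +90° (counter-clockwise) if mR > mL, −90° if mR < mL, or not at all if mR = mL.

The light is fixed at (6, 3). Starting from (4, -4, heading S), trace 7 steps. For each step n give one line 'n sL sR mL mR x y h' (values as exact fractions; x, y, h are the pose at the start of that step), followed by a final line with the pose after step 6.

n=0: pose=(4,-4,S); sL=2/5, sR=10/29; mL=-8/145, mR=-33/145; mL+mR=-41/145 → advance -1; mR−mL=-5/29 → turn -1·90°
n=1: pose=(4,-3,W); sL=40/89, sR=40/41; mL=1920/3649, mR=140/3649; mL+mR=2060/3649 → advance +1; mR−mL=-20/41 → turn -1·90°
n=2: pose=(3,-3,N); sL=20/17, sR=4; mL=48/17, mR=14/17; mL+mR=62/17 → advance +1; mR−mL=-2 → turn -1·90°
n=3: pose=(3,-2,E); sL=40/9, sR=40/49; mL=-1600/441, mR=-1780/441; mL+mR=-3380/441 → advance -1; mR−mL=-20/49 → turn -1·90°
n=4: pose=(2,-2,S); sL=10/17, sR=2/5; mL=-16/85, mR=-33/85; mL+mR=-49/85 → advance -1; mR−mL=-1/5 → turn -1·90°
n=5: pose=(2,-1,W); sL=8/17, sR=40/53; mL=256/901, mR=-84/901; mL+mR=172/901 → advance +1; mR−mL=-20/53 → turn -1·90°
n=6: pose=(1,-1,N); sL=4/5, sR=4; mL=16/5, mR=6/5; mL+mR=22/5 → advance +1; mR−mL=-2 → turn -1·90°

0 2/5 10/29 -8/145 -33/145 4 -4 S
1 40/89 40/41 1920/3649 140/3649 4 -3 W
2 20/17 4 48/17 14/17 3 -3 N
3 40/9 40/49 -1600/441 -1780/441 3 -2 E
4 10/17 2/5 -16/85 -33/85 2 -2 S
5 8/17 40/53 256/901 -84/901 2 -1 W
6 4/5 4 16/5 6/5 1 -1 N
final 1 0 E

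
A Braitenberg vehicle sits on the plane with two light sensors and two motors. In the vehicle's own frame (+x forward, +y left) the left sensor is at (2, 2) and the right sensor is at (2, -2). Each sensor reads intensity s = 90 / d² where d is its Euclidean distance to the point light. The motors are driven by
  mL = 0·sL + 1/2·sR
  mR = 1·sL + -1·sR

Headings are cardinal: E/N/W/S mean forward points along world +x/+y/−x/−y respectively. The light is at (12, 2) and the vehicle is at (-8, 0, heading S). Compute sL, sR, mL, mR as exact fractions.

left sensor world pos  = (-6, -2); dL² = 340
right sensor world pos = (-10, -2); dR² = 500
sL = 90/340 = 9/34
sR = 90/500 = 9/50
mL = 0·sL + 1/2·sR = 9/100
mR = 1·sL + -1·sR = 36/425

9/34 9/50 9/100 36/425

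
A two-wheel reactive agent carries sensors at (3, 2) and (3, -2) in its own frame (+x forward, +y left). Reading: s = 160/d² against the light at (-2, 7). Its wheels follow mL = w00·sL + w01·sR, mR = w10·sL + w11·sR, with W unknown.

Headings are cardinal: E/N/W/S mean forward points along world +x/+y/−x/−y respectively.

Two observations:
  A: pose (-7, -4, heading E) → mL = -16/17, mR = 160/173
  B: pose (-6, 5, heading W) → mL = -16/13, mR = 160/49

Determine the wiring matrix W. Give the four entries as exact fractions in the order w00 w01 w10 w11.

-1/2 0 0 1

obs A: pose=(-7,-4,E) → sL=32/17, sR=160/173, mL=-16/17, mR=160/173
obs B: pose=(-6,5,W) → sL=32/13, sR=160/49, mL=-16/13, mR=160/49
sensor matrix S = [[32/17, 160/173], [32/13, 160/49]]; det S = 7249920/1873417
solve [mL_A; mL_B] = S·[w00; w01] and [mR_A; mR_B] = S·[w10; w11]:
  w00 = -1/2, w01 = 0, w10 = 0, w11 = 1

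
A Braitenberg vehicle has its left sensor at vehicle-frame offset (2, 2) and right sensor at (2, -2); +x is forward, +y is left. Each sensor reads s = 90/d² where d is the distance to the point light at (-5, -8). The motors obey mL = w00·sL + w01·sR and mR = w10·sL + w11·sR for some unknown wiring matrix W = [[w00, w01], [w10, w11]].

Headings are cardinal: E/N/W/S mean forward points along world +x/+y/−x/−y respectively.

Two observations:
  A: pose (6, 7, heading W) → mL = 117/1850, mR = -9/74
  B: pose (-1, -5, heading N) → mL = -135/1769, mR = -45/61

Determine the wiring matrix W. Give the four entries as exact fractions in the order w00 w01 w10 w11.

obs A: pose=(6,7,W) → sL=9/25, sR=9/37, mL=117/1850, mR=-9/74
obs B: pose=(-1,-5,N) → sL=90/29, sR=90/61, mL=-135/1769, mR=-45/61
sensor matrix S = [[9/25, 9/37], [90/29, 90/61]]; det S = -73224/327265
solve [mL_A; mL_B] = S·[w00; w01] and [mR_A; mR_B] = S·[w10; w11]:
  w00 = -1/2, w01 = 1, w10 = 0, w11 = -1/2

-1/2 1 0 -1/2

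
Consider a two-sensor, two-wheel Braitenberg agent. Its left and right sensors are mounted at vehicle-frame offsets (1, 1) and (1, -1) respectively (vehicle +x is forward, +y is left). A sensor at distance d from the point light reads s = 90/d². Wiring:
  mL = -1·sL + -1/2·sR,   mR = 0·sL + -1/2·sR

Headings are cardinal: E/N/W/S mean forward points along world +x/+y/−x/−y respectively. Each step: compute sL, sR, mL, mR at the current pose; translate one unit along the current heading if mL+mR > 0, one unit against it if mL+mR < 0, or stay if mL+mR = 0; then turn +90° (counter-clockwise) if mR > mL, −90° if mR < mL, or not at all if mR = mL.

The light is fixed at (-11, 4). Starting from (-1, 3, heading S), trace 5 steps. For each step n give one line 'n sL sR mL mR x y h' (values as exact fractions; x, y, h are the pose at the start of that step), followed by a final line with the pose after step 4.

0 18/25 18/17 -531/425 -9/17 -1 3 S
1 45/61 45/61 -135/122 -45/122 -1 4 E
2 18/13 90/101 -2403/1313 -45/101 -2 4 N
3 45/34 45/32 -2205/1088 -45/64 -2 3 W
4 18/25 18/17 -531/425 -9/17 -1 3 S
final -1 4 E

n=0: pose=(-1,3,S); sL=18/25, sR=18/17; mL=-531/425, mR=-9/17; mL+mR=-756/425 → advance -1; mR−mL=18/25 → turn +1·90°
n=1: pose=(-1,4,E); sL=45/61, sR=45/61; mL=-135/122, mR=-45/122; mL+mR=-90/61 → advance -1; mR−mL=45/61 → turn +1·90°
n=2: pose=(-2,4,N); sL=18/13, sR=90/101; mL=-2403/1313, mR=-45/101; mL+mR=-2988/1313 → advance -1; mR−mL=18/13 → turn +1·90°
n=3: pose=(-2,3,W); sL=45/34, sR=45/32; mL=-2205/1088, mR=-45/64; mL+mR=-1485/544 → advance -1; mR−mL=45/34 → turn +1·90°
n=4: pose=(-1,3,S); sL=18/25, sR=18/17; mL=-531/425, mR=-9/17; mL+mR=-756/425 → advance -1; mR−mL=18/25 → turn +1·90°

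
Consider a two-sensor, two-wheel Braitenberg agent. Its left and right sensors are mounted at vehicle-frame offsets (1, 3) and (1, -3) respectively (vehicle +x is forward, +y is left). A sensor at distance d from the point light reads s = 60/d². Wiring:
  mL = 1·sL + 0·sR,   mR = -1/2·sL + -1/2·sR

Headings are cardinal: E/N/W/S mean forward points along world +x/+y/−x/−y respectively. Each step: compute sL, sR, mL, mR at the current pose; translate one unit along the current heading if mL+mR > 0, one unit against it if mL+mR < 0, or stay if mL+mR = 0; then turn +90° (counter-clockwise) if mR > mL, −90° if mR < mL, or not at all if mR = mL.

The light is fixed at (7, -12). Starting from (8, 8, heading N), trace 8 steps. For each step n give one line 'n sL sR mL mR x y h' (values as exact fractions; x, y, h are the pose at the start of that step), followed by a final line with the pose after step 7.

0 12/89 60/457 12/89 -5412/40673 8 8 N
1 3/29 15/82 3/29 -681/4756 8 9 E
2 60/409 60/409 60/409 -60/409 7 9 S
3 12/65 60/577 12/65 -5412/37505 7 9 W
4 3/25 15/122 3/25 -741/6100 6 9 N
5 60/529 60/289 60/529 -24540/152881 6 8 E
6 30/181 30/193 30/181 -5610/34933 5 8 S
7 12/53 60/493 12/53 -4548/26129 5 7 W
final 4 7 N

n=0: pose=(8,8,N); sL=12/89, sR=60/457; mL=12/89, mR=-5412/40673; mL+mR=72/40673 → advance +1; mR−mL=-10896/40673 → turn -1·90°
n=1: pose=(8,9,E); sL=3/29, sR=15/82; mL=3/29, mR=-681/4756; mL+mR=-189/4756 → advance -1; mR−mL=-1173/4756 → turn -1·90°
n=2: pose=(7,9,S); sL=60/409, sR=60/409; mL=60/409, mR=-60/409; mL+mR=0 → advance +0; mR−mL=-120/409 → turn -1·90°
n=3: pose=(7,9,W); sL=12/65, sR=60/577; mL=12/65, mR=-5412/37505; mL+mR=1512/37505 → advance +1; mR−mL=-12336/37505 → turn -1·90°
n=4: pose=(6,9,N); sL=3/25, sR=15/122; mL=3/25, mR=-741/6100; mL+mR=-9/6100 → advance -1; mR−mL=-1473/6100 → turn -1·90°
n=5: pose=(6,8,E); sL=60/529, sR=60/289; mL=60/529, mR=-24540/152881; mL+mR=-7200/152881 → advance -1; mR−mL=-41880/152881 → turn -1·90°
n=6: pose=(5,8,S); sL=30/181, sR=30/193; mL=30/181, mR=-5610/34933; mL+mR=180/34933 → advance +1; mR−mL=-11400/34933 → turn -1·90°
n=7: pose=(5,7,W); sL=12/53, sR=60/493; mL=12/53, mR=-4548/26129; mL+mR=1368/26129 → advance +1; mR−mL=-10464/26129 → turn -1·90°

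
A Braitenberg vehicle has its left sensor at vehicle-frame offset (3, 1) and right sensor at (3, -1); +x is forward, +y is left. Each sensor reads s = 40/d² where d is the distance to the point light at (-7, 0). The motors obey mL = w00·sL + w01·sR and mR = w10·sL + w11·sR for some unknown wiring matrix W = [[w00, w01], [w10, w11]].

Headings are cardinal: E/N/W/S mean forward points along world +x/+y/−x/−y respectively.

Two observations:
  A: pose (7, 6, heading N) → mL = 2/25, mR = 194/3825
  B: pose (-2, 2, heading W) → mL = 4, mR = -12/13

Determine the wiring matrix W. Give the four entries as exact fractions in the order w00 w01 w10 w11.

1/2 0 -1/2 1

obs A: pose=(7,6,N) → sL=4/25, sR=20/153, mL=2/25, mR=194/3825
obs B: pose=(-2,2,W) → sL=8, sR=40/13, mL=4, mR=-12/13
sensor matrix S = [[4/25, 20/153], [8, 40/13]]; det S = -5504/9945
solve [mL_A; mL_B] = S·[w00; w01] and [mR_A; mR_B] = S·[w10; w11]:
  w00 = 1/2, w01 = 0, w10 = -1/2, w11 = 1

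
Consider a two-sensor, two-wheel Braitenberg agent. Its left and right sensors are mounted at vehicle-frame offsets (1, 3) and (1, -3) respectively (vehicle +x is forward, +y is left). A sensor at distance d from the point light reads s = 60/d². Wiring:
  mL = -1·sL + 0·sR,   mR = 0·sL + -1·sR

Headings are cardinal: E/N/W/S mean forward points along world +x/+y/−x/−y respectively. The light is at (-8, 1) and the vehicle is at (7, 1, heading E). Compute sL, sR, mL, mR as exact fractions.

left sensor world pos  = (8, 4); dL² = 265
right sensor world pos = (8, -2); dR² = 265
sL = 60/265 = 12/53
sR = 60/265 = 12/53
mL = -1·sL + 0·sR = -12/53
mR = 0·sL + -1·sR = -12/53

12/53 12/53 -12/53 -12/53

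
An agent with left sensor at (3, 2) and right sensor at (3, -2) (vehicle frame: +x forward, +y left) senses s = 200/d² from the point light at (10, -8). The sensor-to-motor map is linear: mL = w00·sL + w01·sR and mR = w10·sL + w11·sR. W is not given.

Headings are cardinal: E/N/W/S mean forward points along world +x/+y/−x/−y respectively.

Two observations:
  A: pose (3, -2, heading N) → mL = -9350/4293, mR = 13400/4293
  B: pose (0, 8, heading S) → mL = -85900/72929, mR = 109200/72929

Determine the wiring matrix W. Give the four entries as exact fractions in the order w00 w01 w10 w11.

-1 -1/2 1 1

obs A: pose=(3,-2,N) → sL=100/81, sR=100/53, mL=-9350/4293, mR=13400/4293
obs B: pose=(0,8,S) → sL=200/233, sR=200/313, mL=-85900/72929, mR=109200/72929
sensor matrix S = [[100/81, 100/53], [200/233, 200/313]]; det S = -260080000/313084197
solve [mL_A; mL_B] = S·[w00; w01] and [mR_A; mR_B] = S·[w10; w11]:
  w00 = -1, w01 = -1/2, w10 = 1, w11 = 1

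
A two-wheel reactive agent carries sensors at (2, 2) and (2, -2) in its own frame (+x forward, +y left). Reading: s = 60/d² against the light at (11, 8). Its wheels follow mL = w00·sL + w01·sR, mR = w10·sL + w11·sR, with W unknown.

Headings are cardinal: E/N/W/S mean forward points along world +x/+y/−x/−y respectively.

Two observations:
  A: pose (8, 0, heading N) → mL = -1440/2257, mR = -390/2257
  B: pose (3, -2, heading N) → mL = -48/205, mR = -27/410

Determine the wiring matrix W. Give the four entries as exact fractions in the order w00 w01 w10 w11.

obs A: pose=(8,0,N) → sL=60/61, sR=60/37, mL=-1440/2257, mR=-390/2257
obs B: pose=(3,-2,N) → sL=15/41, sR=3/5, mL=-48/205, mR=-27/410
sensor matrix S = [[60/61, 60/37], [15/41, 3/5]]; det S = -288/92537
solve [mL_A; mL_B] = S·[w00; w01] and [mR_A; mR_B] = S·[w10; w11]:
  w00 = 1, w01 = -1, w10 = -1, w11 = 1/2

1 -1 -1 1/2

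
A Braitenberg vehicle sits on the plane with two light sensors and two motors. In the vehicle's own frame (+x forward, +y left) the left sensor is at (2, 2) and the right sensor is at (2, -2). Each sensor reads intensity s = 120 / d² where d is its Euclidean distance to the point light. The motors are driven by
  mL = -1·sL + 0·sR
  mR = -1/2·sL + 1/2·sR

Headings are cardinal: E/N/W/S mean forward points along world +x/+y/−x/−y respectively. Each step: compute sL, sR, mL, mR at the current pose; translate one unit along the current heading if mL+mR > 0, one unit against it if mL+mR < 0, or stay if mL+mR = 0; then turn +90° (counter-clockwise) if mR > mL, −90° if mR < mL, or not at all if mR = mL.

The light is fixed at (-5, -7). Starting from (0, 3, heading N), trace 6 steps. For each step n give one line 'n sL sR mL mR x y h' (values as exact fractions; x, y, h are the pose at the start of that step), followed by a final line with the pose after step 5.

n=0: pose=(0,3,N); sL=40/51, sR=120/193; mL=-40/51, mR=-800/9843; mL+mR=-2840/3281 → advance -1; mR−mL=6920/9843 → turn +1·90°
n=1: pose=(0,2,W); sL=60/29, sR=12/13; mL=-60/29, mR=-216/377; mL+mR=-996/377 → advance -1; mR−mL=564/377 → turn +1·90°
n=2: pose=(1,2,S); sL=120/113, sR=24/13; mL=-120/113, mR=576/1469; mL+mR=-984/1469 → advance -1; mR−mL=2136/1469 → turn +1·90°
n=3: pose=(1,3,E); sL=15/26, sR=15/16; mL=-15/26, mR=75/416; mL+mR=-165/416 → advance -1; mR−mL=315/416 → turn +1·90°
n=4: pose=(0,3,N); sL=40/51, sR=120/193; mL=-40/51, mR=-800/9843; mL+mR=-2840/3281 → advance -1; mR−mL=6920/9843 → turn +1·90°
n=5: pose=(0,2,W); sL=60/29, sR=12/13; mL=-60/29, mR=-216/377; mL+mR=-996/377 → advance -1; mR−mL=564/377 → turn +1·90°

0 40/51 120/193 -40/51 -800/9843 0 3 N
1 60/29 12/13 -60/29 -216/377 0 2 W
2 120/113 24/13 -120/113 576/1469 1 2 S
3 15/26 15/16 -15/26 75/416 1 3 E
4 40/51 120/193 -40/51 -800/9843 0 3 N
5 60/29 12/13 -60/29 -216/377 0 2 W
final 1 2 S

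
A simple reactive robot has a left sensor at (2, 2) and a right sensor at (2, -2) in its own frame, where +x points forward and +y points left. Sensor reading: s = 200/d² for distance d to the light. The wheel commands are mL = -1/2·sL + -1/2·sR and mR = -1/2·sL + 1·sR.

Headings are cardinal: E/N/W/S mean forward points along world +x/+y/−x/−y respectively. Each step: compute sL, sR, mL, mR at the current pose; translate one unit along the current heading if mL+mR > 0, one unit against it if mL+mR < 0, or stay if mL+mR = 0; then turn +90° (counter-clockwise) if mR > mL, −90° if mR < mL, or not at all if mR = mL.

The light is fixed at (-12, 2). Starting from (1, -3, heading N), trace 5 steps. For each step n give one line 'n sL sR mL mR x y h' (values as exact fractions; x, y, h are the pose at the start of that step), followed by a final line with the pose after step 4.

n=0: pose=(1,-3,N); sL=20/13, sR=100/117; mL=-140/117, mR=10/117; mL+mR=-10/9 → advance -1; mR−mL=50/39 → turn +1·90°
n=1: pose=(1,-4,W); sL=40/37, sR=200/137; mL=-6440/5069, mR=4660/5069; mL+mR=-1780/5069 → advance -1; mR−mL=300/137 → turn +1·90°
n=2: pose=(2,-4,S); sL=5/8, sR=25/26; mL=-165/208, mR=135/208; mL+mR=-15/104 → advance -1; mR−mL=75/52 → turn +1·90°
n=3: pose=(2,-3,E); sL=40/53, sR=40/61; mL=-2280/3233, mR=900/3233; mL+mR=-1380/3233 → advance -1; mR−mL=60/61 → turn +1·90°
n=4: pose=(1,-3,N); sL=20/13, sR=100/117; mL=-140/117, mR=10/117; mL+mR=-10/9 → advance -1; mR−mL=50/39 → turn +1·90°

0 20/13 100/117 -140/117 10/117 1 -3 N
1 40/37 200/137 -6440/5069 4660/5069 1 -4 W
2 5/8 25/26 -165/208 135/208 2 -4 S
3 40/53 40/61 -2280/3233 900/3233 2 -3 E
4 20/13 100/117 -140/117 10/117 1 -3 N
final 1 -4 W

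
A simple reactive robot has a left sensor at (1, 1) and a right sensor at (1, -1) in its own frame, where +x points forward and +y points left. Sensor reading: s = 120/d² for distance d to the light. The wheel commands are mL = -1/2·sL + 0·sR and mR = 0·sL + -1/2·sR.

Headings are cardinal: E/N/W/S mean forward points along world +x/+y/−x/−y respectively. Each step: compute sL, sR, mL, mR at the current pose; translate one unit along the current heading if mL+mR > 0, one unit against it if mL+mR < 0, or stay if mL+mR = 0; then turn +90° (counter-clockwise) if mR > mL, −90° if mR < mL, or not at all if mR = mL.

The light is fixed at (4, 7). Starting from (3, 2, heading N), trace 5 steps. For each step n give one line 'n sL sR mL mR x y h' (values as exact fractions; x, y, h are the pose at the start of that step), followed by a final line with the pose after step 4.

0 6 15/2 -3 -15/4 3 2 N
1 24/5 120/49 -12/5 -60/49 3 1 E
2 60/17 60/13 -30/17 -30/13 2 1 N
3 120/37 24/13 -60/37 -12/13 2 0 E
4 30/13 3 -15/13 -3/2 1 0 N
final 1 -1 E

n=0: pose=(3,2,N); sL=6, sR=15/2; mL=-3, mR=-15/4; mL+mR=-27/4 → advance -1; mR−mL=-3/4 → turn -1·90°
n=1: pose=(3,1,E); sL=24/5, sR=120/49; mL=-12/5, mR=-60/49; mL+mR=-888/245 → advance -1; mR−mL=288/245 → turn +1·90°
n=2: pose=(2,1,N); sL=60/17, sR=60/13; mL=-30/17, mR=-30/13; mL+mR=-900/221 → advance -1; mR−mL=-120/221 → turn -1·90°
n=3: pose=(2,0,E); sL=120/37, sR=24/13; mL=-60/37, mR=-12/13; mL+mR=-1224/481 → advance -1; mR−mL=336/481 → turn +1·90°
n=4: pose=(1,0,N); sL=30/13, sR=3; mL=-15/13, mR=-3/2; mL+mR=-69/26 → advance -1; mR−mL=-9/26 → turn -1·90°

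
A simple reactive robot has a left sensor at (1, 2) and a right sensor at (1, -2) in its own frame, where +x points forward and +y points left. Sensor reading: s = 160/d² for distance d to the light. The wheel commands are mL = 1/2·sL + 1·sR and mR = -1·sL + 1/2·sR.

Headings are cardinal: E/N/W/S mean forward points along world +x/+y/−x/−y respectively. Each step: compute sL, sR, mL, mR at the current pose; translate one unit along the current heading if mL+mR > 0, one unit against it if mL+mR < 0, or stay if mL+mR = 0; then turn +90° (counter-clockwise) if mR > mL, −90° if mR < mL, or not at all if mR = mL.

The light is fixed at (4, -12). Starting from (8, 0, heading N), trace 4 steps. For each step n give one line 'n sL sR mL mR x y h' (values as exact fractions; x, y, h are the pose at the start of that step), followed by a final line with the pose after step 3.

n=0: pose=(8,0,N); sL=160/173, sR=32/41; mL=8816/7093, mR=-3792/7093; mL+mR=5024/7093 → advance +1; mR−mL=-12608/7093 → turn -1·90°
n=1: pose=(8,1,E); sL=16/25, sR=80/73; mL=2584/1825, mR=-168/1825; mL+mR=2416/1825 → advance +1; mR−mL=-2752/1825 → turn -1·90°
n=2: pose=(9,1,S); sL=160/193, sR=160/153; mL=43120/29529, mR=-9040/29529; mL+mR=11360/9843 → advance +1; mR−mL=-52160/29529 → turn -1·90°
n=3: pose=(9,0,W); sL=40/29, sR=40/53; mL=2220/1537, mR=-1540/1537; mL+mR=680/1537 → advance +1; mR−mL=-3760/1537 → turn -1·90°

0 160/173 32/41 8816/7093 -3792/7093 8 0 N
1 16/25 80/73 2584/1825 -168/1825 8 1 E
2 160/193 160/153 43120/29529 -9040/29529 9 1 S
3 40/29 40/53 2220/1537 -1540/1537 9 0 W
final 8 0 N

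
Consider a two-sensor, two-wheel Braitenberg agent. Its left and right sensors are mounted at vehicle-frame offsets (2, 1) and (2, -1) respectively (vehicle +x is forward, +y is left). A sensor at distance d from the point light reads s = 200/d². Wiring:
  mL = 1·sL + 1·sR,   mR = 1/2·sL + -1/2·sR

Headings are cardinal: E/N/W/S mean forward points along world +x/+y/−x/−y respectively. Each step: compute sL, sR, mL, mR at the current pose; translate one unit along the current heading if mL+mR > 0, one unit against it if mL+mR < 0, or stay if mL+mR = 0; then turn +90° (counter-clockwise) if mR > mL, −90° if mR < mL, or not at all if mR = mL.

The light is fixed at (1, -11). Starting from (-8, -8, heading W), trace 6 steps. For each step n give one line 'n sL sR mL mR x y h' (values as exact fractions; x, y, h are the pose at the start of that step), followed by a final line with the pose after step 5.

0 8/5 200/137 2096/685 48/685 -8 -8 W
1 100/73 100/53 12600/3869 -1000/3869 -9 -8 N
2 200/89 200/73 32400/6497 -1600/6497 -9 -7 E
3 50/17 25/13 1075/221 225/442 -8 -7 S
4 8/5 200/137 2096/685 48/685 -8 -8 W
5 100/73 100/53 12600/3869 -1000/3869 -9 -8 N
final -9 -7 E

n=0: pose=(-8,-8,W); sL=8/5, sR=200/137; mL=2096/685, mR=48/685; mL+mR=2144/685 → advance +1; mR−mL=-2048/685 → turn -1·90°
n=1: pose=(-9,-8,N); sL=100/73, sR=100/53; mL=12600/3869, mR=-1000/3869; mL+mR=11600/3869 → advance +1; mR−mL=-13600/3869 → turn -1·90°
n=2: pose=(-9,-7,E); sL=200/89, sR=200/73; mL=32400/6497, mR=-1600/6497; mL+mR=30800/6497 → advance +1; mR−mL=-34000/6497 → turn -1·90°
n=3: pose=(-8,-7,S); sL=50/17, sR=25/13; mL=1075/221, mR=225/442; mL+mR=2375/442 → advance +1; mR−mL=-1925/442 → turn -1·90°
n=4: pose=(-8,-8,W); sL=8/5, sR=200/137; mL=2096/685, mR=48/685; mL+mR=2144/685 → advance +1; mR−mL=-2048/685 → turn -1·90°
n=5: pose=(-9,-8,N); sL=100/73, sR=100/53; mL=12600/3869, mR=-1000/3869; mL+mR=11600/3869 → advance +1; mR−mL=-13600/3869 → turn -1·90°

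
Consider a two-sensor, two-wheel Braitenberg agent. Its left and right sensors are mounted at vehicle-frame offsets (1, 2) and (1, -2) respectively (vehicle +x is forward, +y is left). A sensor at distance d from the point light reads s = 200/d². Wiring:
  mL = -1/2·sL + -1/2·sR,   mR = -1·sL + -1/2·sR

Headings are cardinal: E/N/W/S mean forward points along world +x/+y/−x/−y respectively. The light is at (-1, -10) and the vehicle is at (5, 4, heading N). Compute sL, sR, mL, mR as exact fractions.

left sensor world pos  = (3, 5); dL² = 241
right sensor world pos = (7, 5); dR² = 289
sL = 200/241 = 200/241
sR = 200/289 = 200/289
mL = -1/2·sL + -1/2·sR = -53000/69649
mR = -1·sL + -1/2·sR = -81900/69649

200/241 200/289 -53000/69649 -81900/69649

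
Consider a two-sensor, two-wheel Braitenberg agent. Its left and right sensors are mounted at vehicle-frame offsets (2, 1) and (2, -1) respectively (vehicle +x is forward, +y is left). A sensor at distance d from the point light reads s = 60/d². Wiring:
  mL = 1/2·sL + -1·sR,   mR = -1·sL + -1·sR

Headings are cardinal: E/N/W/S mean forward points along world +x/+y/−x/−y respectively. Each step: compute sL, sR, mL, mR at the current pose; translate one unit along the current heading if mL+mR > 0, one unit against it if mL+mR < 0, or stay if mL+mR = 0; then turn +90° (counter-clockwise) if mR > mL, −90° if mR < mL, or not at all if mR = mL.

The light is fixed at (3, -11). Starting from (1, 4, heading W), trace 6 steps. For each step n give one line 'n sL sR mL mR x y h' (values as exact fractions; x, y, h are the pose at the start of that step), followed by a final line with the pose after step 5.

0 15/53 15/68 -285/3604 -1815/3604 1 4 W
1 60/293 60/289 -8910/84677 -34920/84677 2 4 N
2 30/113 6/17 -423/1921 -1188/1921 2 3 E
3 12/29 20/51 -274/1479 -1192/1479 1 3 S
4 15/53 15/68 -285/3604 -1815/3604 1 4 W
5 60/293 60/289 -8910/84677 -34920/84677 2 4 N
final 2 3 E

n=0: pose=(1,4,W); sL=15/53, sR=15/68; mL=-285/3604, mR=-1815/3604; mL+mR=-525/901 → advance -1; mR−mL=-45/106 → turn -1·90°
n=1: pose=(2,4,N); sL=60/293, sR=60/289; mL=-8910/84677, mR=-34920/84677; mL+mR=-43830/84677 → advance -1; mR−mL=-90/293 → turn -1·90°
n=2: pose=(2,3,E); sL=30/113, sR=6/17; mL=-423/1921, mR=-1188/1921; mL+mR=-1611/1921 → advance -1; mR−mL=-45/113 → turn -1·90°
n=3: pose=(1,3,S); sL=12/29, sR=20/51; mL=-274/1479, mR=-1192/1479; mL+mR=-1466/1479 → advance -1; mR−mL=-18/29 → turn -1·90°
n=4: pose=(1,4,W); sL=15/53, sR=15/68; mL=-285/3604, mR=-1815/3604; mL+mR=-525/901 → advance -1; mR−mL=-45/106 → turn -1·90°
n=5: pose=(2,4,N); sL=60/293, sR=60/289; mL=-8910/84677, mR=-34920/84677; mL+mR=-43830/84677 → advance -1; mR−mL=-90/293 → turn -1·90°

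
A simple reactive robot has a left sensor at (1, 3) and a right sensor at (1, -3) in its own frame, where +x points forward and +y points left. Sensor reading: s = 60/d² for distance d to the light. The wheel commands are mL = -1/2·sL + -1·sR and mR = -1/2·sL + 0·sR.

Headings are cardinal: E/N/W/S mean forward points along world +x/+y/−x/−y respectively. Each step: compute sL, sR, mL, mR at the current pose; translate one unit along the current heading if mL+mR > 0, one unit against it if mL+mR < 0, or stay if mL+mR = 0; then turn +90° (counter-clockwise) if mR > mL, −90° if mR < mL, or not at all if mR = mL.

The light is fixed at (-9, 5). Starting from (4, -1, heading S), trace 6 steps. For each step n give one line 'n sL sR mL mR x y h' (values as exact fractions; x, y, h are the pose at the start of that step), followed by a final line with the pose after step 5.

n=0: pose=(4,-1,S); sL=12/61, sR=60/149; mL=-4554/9089, mR=-6/61; mL+mR=-5448/9089 → advance -1; mR−mL=60/149 → turn +1·90°
n=1: pose=(4,0,E); sL=3/10, sR=3/13; mL=-99/260, mR=-3/20; mL+mR=-69/130 → advance -1; mR−mL=3/13 → turn +1·90°
n=2: pose=(3,0,N); sL=60/97, sR=60/241; mL=-13050/23377, mR=-30/97; mL+mR=-20280/23377 → advance -1; mR−mL=60/241 → turn +1·90°
n=3: pose=(3,-1,W); sL=30/101, sR=6/13; mL=-801/1313, mR=-15/101; mL+mR=-996/1313 → advance -1; mR−mL=6/13 → turn +1·90°
n=4: pose=(4,-1,S); sL=12/61, sR=60/149; mL=-4554/9089, mR=-6/61; mL+mR=-5448/9089 → advance -1; mR−mL=60/149 → turn +1·90°
n=5: pose=(4,0,E); sL=3/10, sR=3/13; mL=-99/260, mR=-3/20; mL+mR=-69/130 → advance -1; mR−mL=3/13 → turn +1·90°

0 12/61 60/149 -4554/9089 -6/61 4 -1 S
1 3/10 3/13 -99/260 -3/20 4 0 E
2 60/97 60/241 -13050/23377 -30/97 3 0 N
3 30/101 6/13 -801/1313 -15/101 3 -1 W
4 12/61 60/149 -4554/9089 -6/61 4 -1 S
5 3/10 3/13 -99/260 -3/20 4 0 E
final 3 0 N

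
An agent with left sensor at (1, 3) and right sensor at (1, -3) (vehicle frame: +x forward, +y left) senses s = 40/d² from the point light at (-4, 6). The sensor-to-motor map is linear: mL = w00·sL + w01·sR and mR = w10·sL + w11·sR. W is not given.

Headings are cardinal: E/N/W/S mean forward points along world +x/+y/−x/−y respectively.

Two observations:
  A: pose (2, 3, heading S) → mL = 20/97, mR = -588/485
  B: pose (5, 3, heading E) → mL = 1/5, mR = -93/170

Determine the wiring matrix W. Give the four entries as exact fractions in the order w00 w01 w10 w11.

1/2 0 -1 -1/2

obs A: pose=(2,3,S) → sL=40/97, sR=8/5, mL=20/97, mR=-588/485
obs B: pose=(5,3,E) → sL=2/5, sR=5/17, mL=1/5, mR=-93/170
sensor matrix S = [[40/97, 8/5], [2/5, 5/17]]; det S = -21384/41225
solve [mL_A; mL_B] = S·[w00; w01] and [mR_A; mR_B] = S·[w10; w11]:
  w00 = 1/2, w01 = 0, w10 = -1, w11 = -1/2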